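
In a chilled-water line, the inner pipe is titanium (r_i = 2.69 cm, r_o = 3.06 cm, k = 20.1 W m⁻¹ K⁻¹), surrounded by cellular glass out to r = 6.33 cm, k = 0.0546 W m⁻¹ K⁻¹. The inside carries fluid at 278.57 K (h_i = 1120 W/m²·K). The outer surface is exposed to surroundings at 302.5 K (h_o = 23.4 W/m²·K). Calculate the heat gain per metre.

Series thermal resistances, inner to outer:
  R'_conv,in = 1/(2πr h) = 1/(2π·0.0269·1120) = 0.005283 m·K/W
  R'_titanium = ln(0.0306/0.0269)/(2πk) = 0.1289/(2π·20.1) = 0.001020 m·K/W
  R'_cellular glass = ln(0.0633/0.0306)/(2πk) = 0.7269/(2π·0.0546) = 2.119 m·K/W
  R'_conv,out = 1/(2πr h) = 1/(2π·0.0633·23.4) = 0.1074 m·K/W
ΣR = 0.005283 + 0.001020 + 2.119 + 0.1074 = 2.233 m·K/W
Q' = ΔT/ΣR = (278.57 K − 302.5 K)/2.233 = -10.7 W/m
(Negative Q' ⇒ heat flows inward; heat gain = 10.7 W/m.)

Q' = 10.7 W/m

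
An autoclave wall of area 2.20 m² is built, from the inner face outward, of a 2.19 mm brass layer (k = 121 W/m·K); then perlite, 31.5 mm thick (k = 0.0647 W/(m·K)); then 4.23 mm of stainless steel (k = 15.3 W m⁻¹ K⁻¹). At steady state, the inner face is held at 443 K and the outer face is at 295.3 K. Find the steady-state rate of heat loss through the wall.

Q = 667 W

Resistance network (inner→outer):
  R_brass = L/(kA) = 0.00219/(121·2.20) = 8.227×10^-6 K/W
  R_perlite = L/(kA) = 0.0315/(0.0647·2.20) = 0.2213 K/W
  R_stainless steel = L/(kA) = 0.00423/(15.3·2.20) = 1.257×10^-4 K/W
ΣR = 8.227×10^-6 + 0.2213 + 1.257×10^-4 = 0.2214 K/W
Q = ΔT/ΣR = (443 K − 295.3 K)/0.2214 = 667 W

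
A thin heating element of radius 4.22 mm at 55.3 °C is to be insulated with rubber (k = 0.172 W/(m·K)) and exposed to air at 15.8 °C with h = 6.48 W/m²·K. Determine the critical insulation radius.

For a cylinder, r_cr = k_ins/h = 0.172/6.48 = 0.0265 m = 2.65 cm

r_cr = 2.65 cm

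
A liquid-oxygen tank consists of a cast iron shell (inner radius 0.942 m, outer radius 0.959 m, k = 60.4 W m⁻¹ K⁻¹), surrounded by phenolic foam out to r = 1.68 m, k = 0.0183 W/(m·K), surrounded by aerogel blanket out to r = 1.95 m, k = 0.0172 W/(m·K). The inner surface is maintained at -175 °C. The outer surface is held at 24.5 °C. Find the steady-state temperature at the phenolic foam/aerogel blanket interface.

Resistance network (inner→outer):
  R_cast iron = (1/0.942 − 1/0.959)/(4πk) = 0.01882/(4π·60.4) = 2.479×10^-5 K/W
  R_phenolic foam = (1/0.959 − 1/1.68)/(4πk) = 0.4475/(4π·0.0183) = 1.946 K/W
  R_aerogel blanket = (1/1.68 − 1/1.95)/(4πk) = 0.08242/(4π·0.0172) = 0.3813 K/W
ΣR = 2.479×10^-5 + 1.946 + 0.3813 = 2.327 K/W
Q = ΔT/ΣR = (-175 °C − 24.5 °C)/2.327 = -85.73 W
From the inner boundary to the phenolic foam/aerogel blanket interface, ΣR_partial = 1.946 K/W.
T_interface = T_in − Q·ΣR_partial = -175 °C − (-85.73)(1.946) = -8.2 °C

T = -8.2 °C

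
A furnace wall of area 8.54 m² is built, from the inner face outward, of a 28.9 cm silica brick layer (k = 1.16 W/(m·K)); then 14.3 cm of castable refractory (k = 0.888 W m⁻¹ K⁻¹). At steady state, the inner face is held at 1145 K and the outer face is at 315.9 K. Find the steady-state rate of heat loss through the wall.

Resistance network (inner→outer):
  R_silica brick = L/(kA) = 0.289/(1.16·8.54) = 0.02917 K/W
  R_castable refractory = L/(kA) = 0.143/(0.888·8.54) = 0.01886 K/W
ΣR = 0.02917 + 0.01886 = 0.04803 K/W
Q = ΔT/ΣR = (1145 K − 315.9 K)/0.04803 = 17300 W

Q = 17.3 kW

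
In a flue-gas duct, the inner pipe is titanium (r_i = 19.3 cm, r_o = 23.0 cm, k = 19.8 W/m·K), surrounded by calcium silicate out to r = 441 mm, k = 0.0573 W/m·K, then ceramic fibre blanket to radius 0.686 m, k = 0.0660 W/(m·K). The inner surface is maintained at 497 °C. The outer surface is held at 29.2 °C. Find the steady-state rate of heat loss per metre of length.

Treat each layer as a resistance in series:
  R'_titanium = ln(0.230/0.193)/(2πk) = 0.1754/(2π·19.8) = 0.001410 m·K/W
  R'_calcium silicate = ln(0.441/0.230)/(2πk) = 0.6510/(2π·0.0573) = 1.808 m·K/W
  R'_ceramic fibre blanket = ln(0.686/0.441)/(2πk) = 0.4418/(2π·0.0660) = 1.065 m·K/W
ΣR = 0.001410 + 1.808 + 1.065 = 2.874 m·K/W
Q' = ΔT/ΣR = (497 °C − 29.2 °C)/2.874 = 163 W/m

Q' = 163 W/m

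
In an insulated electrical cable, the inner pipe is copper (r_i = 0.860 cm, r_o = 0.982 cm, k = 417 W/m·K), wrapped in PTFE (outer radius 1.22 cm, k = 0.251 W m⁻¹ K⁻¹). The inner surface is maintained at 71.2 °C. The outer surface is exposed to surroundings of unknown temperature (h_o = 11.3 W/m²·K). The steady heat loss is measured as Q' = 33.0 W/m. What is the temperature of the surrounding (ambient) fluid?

Sum the resistances:
  R'_copper = ln(0.00982/0.00860)/(2πk) = 0.1327/(2π·417) = 5.063×10^-5 m·K/W
  R'_PTFE = ln(0.0122/0.00982)/(2πk) = 0.2170/(2π·0.251) = 0.1376 m·K/W
  R'_conv,out = 1/(2πr h) = 1/(2π·0.0122·11.3) = 1.154 m·K/W
ΣR = 1.292 m·K/W
ΔT = Q'·ΣR = 33.0 × 1.292 = 42.64 K
Heat flows outward, so T_out = T_in − ΔT = 71.2 − 42.64 = 28.6 °C

T_out = 28.6 °C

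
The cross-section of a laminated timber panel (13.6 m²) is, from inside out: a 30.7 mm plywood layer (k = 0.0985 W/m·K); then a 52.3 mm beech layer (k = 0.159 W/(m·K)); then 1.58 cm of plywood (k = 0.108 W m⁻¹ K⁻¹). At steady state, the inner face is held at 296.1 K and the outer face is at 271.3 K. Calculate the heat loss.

Resistance network (inner→outer):
  R_plywood = L/(kA) = 0.0307/(0.0985·13.6) = 0.02292 K/W
  R_beech = L/(kA) = 0.0523/(0.159·13.6) = 0.02419 K/W
  R_plywood = L/(kA) = 0.0158/(0.108·13.6) = 0.01076 K/W
ΣR = 0.02292 + 0.02419 + 0.01076 = 0.05787 K/W
Q = ΔT/ΣR = (296.1 K − 271.3 K)/0.05787 = 429 W

Q = 429 W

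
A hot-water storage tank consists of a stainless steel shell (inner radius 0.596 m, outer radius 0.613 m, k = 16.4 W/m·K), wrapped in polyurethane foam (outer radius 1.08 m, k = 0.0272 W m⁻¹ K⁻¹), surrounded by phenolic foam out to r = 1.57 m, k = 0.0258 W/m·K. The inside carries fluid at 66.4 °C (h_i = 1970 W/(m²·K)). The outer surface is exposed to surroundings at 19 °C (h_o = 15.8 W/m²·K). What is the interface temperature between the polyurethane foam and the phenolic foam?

T = 33.3 °C

Treat each layer as a resistance in series:
  R_conv,in = 1/(4πr²h) = 1/(4π·0.596²·1970) = 1.137×10^-4 K/W
  R_stainless steel = (1/0.596 − 1/0.613)/(4πk) = 0.04653/(4π·16.4) = 2.258×10^-4 K/W
  R_polyurethane foam = (1/0.613 − 1/1.08)/(4πk) = 0.7054/(4π·0.0272) = 2.064 K/W
  R_phenolic foam = (1/1.08 − 1/1.57)/(4πk) = 0.2890/(4π·0.0258) = 0.8913 K/W
  R_conv,out = 1/(4πr²h) = 1/(4π·1.57²·15.8) = 0.002043 K/W
ΣR = 1.137×10^-4 + 2.258×10^-4 + 2.064 + 0.8913 + 0.002043 = 2.958 K/W
Q = ΔT/ΣR = (66.4 °C − 19 °C)/2.958 = 16.02 W
From the inner boundary to the polyurethane foam/phenolic foam interface, ΣR_partial = 2.064 K/W.
T_interface = T_in − Q·ΣR_partial = 66.4 °C − (16.02)(2.064) = 33.3 °C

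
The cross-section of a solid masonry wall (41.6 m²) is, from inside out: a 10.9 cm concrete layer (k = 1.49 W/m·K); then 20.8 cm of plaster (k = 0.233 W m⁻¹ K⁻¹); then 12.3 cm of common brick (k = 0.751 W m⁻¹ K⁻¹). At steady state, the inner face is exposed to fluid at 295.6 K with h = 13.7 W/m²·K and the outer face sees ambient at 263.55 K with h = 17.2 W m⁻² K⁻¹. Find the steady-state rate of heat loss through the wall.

Q = 1060 W

Resistance network (inner→outer):
  R_conv,in = 1/(hA) = 1/(13.7·41.6) = 0.001755 K/W
  R_concrete = L/(kA) = 0.109/(1.49·41.6) = 0.001759 K/W
  R_plaster = L/(kA) = 0.208/(0.233·41.6) = 0.02146 K/W
  R_common brick = L/(kA) = 0.123/(0.751·41.6) = 0.003937 K/W
  R_conv,out = 1/(hA) = 1/(17.2·41.6) = 0.001398 K/W
ΣR = 0.001755 + 0.001759 + 0.02146 + 0.003937 + 0.001398 = 0.03031 K/W
Q = ΔT/ΣR = (295.6 K − 263.55 K)/0.03031 = 1060 W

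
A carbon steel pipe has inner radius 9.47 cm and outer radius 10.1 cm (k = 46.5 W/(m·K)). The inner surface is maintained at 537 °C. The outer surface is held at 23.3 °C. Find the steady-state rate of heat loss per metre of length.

Q' = 2πk·ΔT/ln(r₂/r₁) = 2π × 46.5 × 513.7 / ln(0.101/0.0947) = 2.33×10^6 W/m

Q' = 2.33×10^6 W/m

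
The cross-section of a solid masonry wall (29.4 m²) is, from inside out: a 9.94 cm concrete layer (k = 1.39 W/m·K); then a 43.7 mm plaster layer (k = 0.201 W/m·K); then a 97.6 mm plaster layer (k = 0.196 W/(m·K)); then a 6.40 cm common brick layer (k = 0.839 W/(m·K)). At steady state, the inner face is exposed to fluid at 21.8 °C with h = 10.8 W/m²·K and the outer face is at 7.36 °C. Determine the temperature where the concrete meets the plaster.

T = 19.3 °C

Series thermal resistances, inner to outer:
  R_conv,in = 1/(hA) = 1/(10.8·29.4) = 0.003149 K/W
  R_concrete = L/(kA) = 0.0994/(1.39·29.4) = 0.002432 K/W
  R_plaster = L/(kA) = 0.0437/(0.201·29.4) = 0.007395 K/W
  R_plaster = L/(kA) = 0.0976/(0.196·29.4) = 0.01694 K/W
  R_common brick = L/(kA) = 0.0640/(0.839·29.4) = 0.002595 K/W
ΣR = 0.003149 + 0.002432 + 0.007395 + 0.01694 + 0.002595 = 0.03251 K/W
Q = ΔT/ΣR = (21.8 °C − 7.36 °C)/0.03251 = 444.2 W
From the inner boundary to the concrete/plaster interface, ΣR_partial = 0.005581 K/W.
T_interface = T_in − Q·ΣR_partial = 21.8 °C − (444.2)(0.005581) = 19.3 °C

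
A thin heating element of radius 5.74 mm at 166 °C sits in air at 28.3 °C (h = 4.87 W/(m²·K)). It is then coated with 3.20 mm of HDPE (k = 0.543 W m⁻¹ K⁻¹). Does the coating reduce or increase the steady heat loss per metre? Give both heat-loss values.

increases: 24.2 → 36.4 W/m

Critical radius for a cylinder: r_cr = k/h = 0.111 m = 11.1 cm.
Outer radius after coating: r₂ = 0.00574 + 0.00320 = 0.00894 m.
Since r₁ < r_cr and r₂ ≤ r_cr, the coating moves toward the maximum at r_cr — heat loss rises.
Bare: R = 1/(2πr₁h) = 5.693 m·K/W; Q = 137.7/5.693 = 24.2 W/m.
Coated: R = R_cond + R_conv = 3.785 m·K/W; Q = 137.7/3.785 = 36.4 W/m.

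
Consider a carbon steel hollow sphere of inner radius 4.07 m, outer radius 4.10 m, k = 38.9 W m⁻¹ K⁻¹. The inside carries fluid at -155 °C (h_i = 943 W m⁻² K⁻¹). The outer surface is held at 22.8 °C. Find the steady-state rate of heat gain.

Series thermal resistances, inner to outer:
  R_conv,in = 1/(4πr²h) = 1/(4π·4.07²·943) = 5.094×10^-6 K/W
  R_carbon steel = (1/4.07 − 1/4.10)/(4πk) = 0.001798/(4π·38.9) = 3.678×10^-6 K/W
ΣR = 5.094×10^-6 + 3.678×10^-6 = 8.772×10^-6 K/W
Q = ΔT/ΣR = (-155 °C − 22.8 °C)/8.772×10^-6 = -2.03×10^7 W
(Negative Q ⇒ heat flows inward; heat gain = 2.03×10^7 W.)

Q = 2.03×10^7 W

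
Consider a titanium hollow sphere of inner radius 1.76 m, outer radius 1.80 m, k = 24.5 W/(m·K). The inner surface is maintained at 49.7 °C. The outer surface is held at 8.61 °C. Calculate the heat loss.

Q = 4πk·ΔT/(1/r₁ − 1/r₂) = 4π × 24.5 × 41.09 / (1/1.76 − 1/1.80) = 1.00×10^6 W

Q = 1000 kW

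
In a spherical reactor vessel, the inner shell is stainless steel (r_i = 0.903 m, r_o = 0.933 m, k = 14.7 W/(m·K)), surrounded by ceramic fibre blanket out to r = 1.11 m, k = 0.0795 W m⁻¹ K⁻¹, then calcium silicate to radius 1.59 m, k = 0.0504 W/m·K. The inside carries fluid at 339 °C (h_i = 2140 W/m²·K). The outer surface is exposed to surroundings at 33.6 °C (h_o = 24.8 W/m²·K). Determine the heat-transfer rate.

Q = 507 W

Treat each layer as a resistance in series:
  R_conv,in = 1/(4πr²h) = 1/(4π·0.903²·2140) = 4.560×10^-5 K/W
  R_stainless steel = (1/0.903 − 1/0.933)/(4πk) = 0.03561/(4π·14.7) = 1.928×10^-4 K/W
  R_ceramic fibre blanket = (1/0.933 − 1/1.11)/(4πk) = 0.1709/(4π·0.0795) = 0.1711 K/W
  R_calcium silicate = (1/1.11 − 1/1.59)/(4πk) = 0.2720/(4π·0.0504) = 0.4294 K/W
  R_conv,out = 1/(4πr²h) = 1/(4π·1.59²·24.8) = 0.001269 K/W
ΣR = 4.560×10^-5 + 1.928×10^-4 + 0.1711 + 0.4294 + 0.001269 = 0.6020 K/W
Q = ΔT/ΣR = (339 °C − 33.6 °C)/0.6020 = 507 W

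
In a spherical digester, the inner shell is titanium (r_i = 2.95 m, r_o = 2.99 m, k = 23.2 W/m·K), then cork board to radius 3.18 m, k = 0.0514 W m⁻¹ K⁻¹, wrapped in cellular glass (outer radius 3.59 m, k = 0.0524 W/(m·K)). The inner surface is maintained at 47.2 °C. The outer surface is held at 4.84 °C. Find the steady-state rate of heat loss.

Q = 495 W

Series thermal resistances, inner to outer:
  R_titanium = (1/2.95 − 1/2.99)/(4πk) = 0.004535/(4π·23.2) = 1.555×10^-5 K/W
  R_cork board = (1/2.99 − 1/3.18)/(4πk) = 0.01998/(4π·0.0514) = 0.03094 K/W
  R_cellular glass = (1/3.18 − 1/3.59)/(4πk) = 0.03591/(4π·0.0524) = 0.05454 K/W
ΣR = 1.555×10^-5 + 0.03094 + 0.05454 = 0.08550 K/W
Q = ΔT/ΣR = (47.2 °C − 4.84 °C)/0.08550 = 495 W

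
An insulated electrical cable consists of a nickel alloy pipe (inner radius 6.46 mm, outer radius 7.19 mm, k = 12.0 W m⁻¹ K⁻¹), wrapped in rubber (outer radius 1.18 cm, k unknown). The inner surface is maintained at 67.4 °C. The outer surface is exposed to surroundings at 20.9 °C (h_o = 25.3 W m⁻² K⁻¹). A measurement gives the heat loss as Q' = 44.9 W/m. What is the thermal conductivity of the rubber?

k = 0.157 W/m·K

ΣR = ΔT/Q' = |67.4 − 20.9|/44.9 = 1.036 m·K/W
Known resistances:
  R'_nickel alloy = ln(0.00719/0.00646)/(2πk) = 0.1071/(2π·12.0) = 0.001420 m·K/W
  R'_conv,out = 1/(2πr h) = 1/(2π·0.0118·25.3) = 0.5331 m·K/W
R_rubber = ΣR − ΣR_known = 1.036 − 0.5345 = 0.5015 m·K/W
ln(r₂/r₁)/(2πk) = 0.5015 ⇒ k = 0.4954/(2π·0.5015) = 0.157 W/m·K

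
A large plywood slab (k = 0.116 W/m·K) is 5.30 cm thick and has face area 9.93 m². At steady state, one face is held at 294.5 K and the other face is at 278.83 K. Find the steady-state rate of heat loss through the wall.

Q = kA·ΔT/L = 0.116 × 9.93 × |294.5 K − 278.83 K| / 0.0530 = 341 W

Q = 341 W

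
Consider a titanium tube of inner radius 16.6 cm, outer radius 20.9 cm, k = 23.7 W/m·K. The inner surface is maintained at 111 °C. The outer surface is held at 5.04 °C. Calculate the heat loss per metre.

Q' = 68.5 kW/m

Q' = 2πk·ΔT/ln(r₂/r₁) = 2π × 23.7 × 105.96 / ln(0.209/0.166) = 68500 W/m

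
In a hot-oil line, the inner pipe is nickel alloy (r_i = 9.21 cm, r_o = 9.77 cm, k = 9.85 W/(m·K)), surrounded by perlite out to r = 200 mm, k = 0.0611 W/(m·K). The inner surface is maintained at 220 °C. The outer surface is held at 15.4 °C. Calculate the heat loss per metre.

Resistance network (inner→outer):
  R'_nickel alloy = ln(0.0977/0.0921)/(2πk) = 0.05903/(2π·9.85) = 9.537×10^-4 m·K/W
  R'_perlite = ln(0.200/0.0977)/(2πk) = 0.7164/(2π·0.0611) = 1.866 m·K/W
ΣR = 9.537×10^-4 + 1.866 = 1.867 m·K/W
Q' = ΔT/ΣR = (220 °C − 15.4 °C)/1.867 = 110 W/m

Q' = 110 W/m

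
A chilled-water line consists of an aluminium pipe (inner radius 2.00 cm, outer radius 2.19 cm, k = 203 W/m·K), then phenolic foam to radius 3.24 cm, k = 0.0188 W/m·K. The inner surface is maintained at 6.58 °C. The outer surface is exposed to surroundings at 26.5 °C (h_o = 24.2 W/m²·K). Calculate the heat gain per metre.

Q' = 5.66 W/m

Series thermal resistances, inner to outer:
  R'_aluminium = ln(0.0219/0.0200)/(2πk) = 0.09075/(2π·203) = 7.115×10^-5 m·K/W
  R'_phenolic foam = ln(0.0324/0.0219)/(2πk) = 0.3917/(2π·0.0188) = 3.316 m·K/W
  R'_conv,out = 1/(2πr h) = 1/(2π·0.0324·24.2) = 0.2030 m·K/W
ΣR = 7.115×10^-5 + 3.316 + 0.2030 = 3.519 m·K/W
Q' = ΔT/ΣR = (6.58 °C − 26.5 °C)/3.519 = -5.66 W/m
(Negative Q' ⇒ heat flows inward; heat gain = 5.66 W/m.)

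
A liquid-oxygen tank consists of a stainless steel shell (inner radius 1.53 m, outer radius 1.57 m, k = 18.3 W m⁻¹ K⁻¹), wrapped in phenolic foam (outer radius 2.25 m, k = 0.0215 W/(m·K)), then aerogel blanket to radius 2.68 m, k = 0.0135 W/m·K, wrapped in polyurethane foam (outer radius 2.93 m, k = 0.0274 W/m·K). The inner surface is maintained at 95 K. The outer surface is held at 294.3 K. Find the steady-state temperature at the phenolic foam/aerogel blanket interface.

Resistance network (inner→outer):
  R_stainless steel = (1/1.53 − 1/1.57)/(4πk) = 0.01665/(4π·18.3) = 7.241×10^-5 K/W
  R_phenolic foam = (1/1.57 − 1/2.25)/(4πk) = 0.1925/(4π·0.0215) = 0.7125 K/W
  R_aerogel blanket = (1/2.25 − 1/2.68)/(4πk) = 0.07131/(4π·0.0135) = 0.4203 K/W
  R_polyurethane foam = (1/2.68 − 1/2.93)/(4πk) = 0.03184/(4π·0.0274) = 0.09246 K/W
ΣR = 7.241×10^-5 + 0.7125 + 0.4203 + 0.09246 = 1.225 K/W
Q = ΔT/ΣR = (95 K − 294.3 K)/1.225 = -162.7 W
From the inner boundary to the phenolic foam/aerogel blanket interface, ΣR_partial = 0.7126 K/W.
T_interface = T_in − Q·ΣR_partial = 95 K − (-162.7)(0.7126) = 210.9 K

T = 210.9 K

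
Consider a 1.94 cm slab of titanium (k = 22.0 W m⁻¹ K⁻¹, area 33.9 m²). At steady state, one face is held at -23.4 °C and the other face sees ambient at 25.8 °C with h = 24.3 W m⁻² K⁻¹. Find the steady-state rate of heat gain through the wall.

Series thermal resistances, inner to outer:
  R_titanium = L/(kA) = 0.0194/(22.0·33.9) = 2.601×10^-5 K/W
  R_conv,out = 1/(hA) = 1/(24.3·33.9) = 0.001214 K/W
ΣR = 2.601×10^-5 + 0.001214 = 0.001240 K/W
Q = ΔT/ΣR = (-23.4 °C − 25.8 °C)/0.001240 = -39700 W
(Negative Q ⇒ heat flows inward; heat gain = 39700 W.)

Q = 39.7 kW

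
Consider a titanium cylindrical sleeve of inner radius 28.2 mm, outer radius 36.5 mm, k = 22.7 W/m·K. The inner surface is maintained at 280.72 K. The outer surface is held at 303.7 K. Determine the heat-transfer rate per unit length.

Q' = 2πk·ΔT/ln(r₂/r₁) = 2π × 22.7 × 22.98 / ln(0.0365/0.0282) = 12700 W/m

Q' = 12.7 kW/m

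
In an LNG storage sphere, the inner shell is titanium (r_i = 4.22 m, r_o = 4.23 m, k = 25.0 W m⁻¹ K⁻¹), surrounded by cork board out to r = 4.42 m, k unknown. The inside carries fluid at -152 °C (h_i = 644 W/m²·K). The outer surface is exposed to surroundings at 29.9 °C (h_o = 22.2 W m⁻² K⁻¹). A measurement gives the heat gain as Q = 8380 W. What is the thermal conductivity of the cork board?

k = 0.0376 W/m·K

ΣR = ΔT/Q = |-152 − 29.9|/8380 = 0.02171 K/W
Known resistances:
  R_conv,in = 1/(4πr²h) = 1/(4π·4.22²·644) = 6.939×10^-6 K/W
  R_titanium = (1/4.22 − 1/4.23)/(4πk) = 5.602×10^-4/(4π·25.0) = 1.783×10^-6 K/W
  R_conv,out = 1/(4πr²h) = 1/(4π·4.42²·22.2) = 1.835×10^-4 K/W
R_cork board = ΣR − ΣR_known = 0.02171 − 1.922×10^-4 = 0.02152 K/W
(1/r₁−1/r₂)/(4πk) = 0.02152 ⇒ k = 0.01016/(4π·0.02152) = 0.0376 W/m·K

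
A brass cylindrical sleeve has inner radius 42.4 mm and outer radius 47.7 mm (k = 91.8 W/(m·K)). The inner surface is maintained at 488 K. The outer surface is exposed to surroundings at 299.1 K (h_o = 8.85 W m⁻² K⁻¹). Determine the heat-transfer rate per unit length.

Q' = 501 W/m

Series thermal resistances, inner to outer:
  R'_brass = ln(0.0477/0.0424)/(2πk) = 0.1178/(2π·91.8) = 2.042×10^-4 m·K/W
  R'_conv,out = 1/(2πr h) = 1/(2π·0.0477·8.85) = 0.3770 m·K/W
ΣR = 2.042×10^-4 + 0.3770 = 0.3772 m·K/W
Q' = ΔT/ΣR = (488 K − 299.1 K)/0.3772 = 501 W/m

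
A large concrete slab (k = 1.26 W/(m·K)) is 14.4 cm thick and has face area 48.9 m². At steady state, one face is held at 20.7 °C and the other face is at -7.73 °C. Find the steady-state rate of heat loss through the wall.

Q = 12200 W

Q = kA·ΔT/L = 1.26 × 48.9 × |20.7 °C − -7.73 °C| / 0.144 = 12200 W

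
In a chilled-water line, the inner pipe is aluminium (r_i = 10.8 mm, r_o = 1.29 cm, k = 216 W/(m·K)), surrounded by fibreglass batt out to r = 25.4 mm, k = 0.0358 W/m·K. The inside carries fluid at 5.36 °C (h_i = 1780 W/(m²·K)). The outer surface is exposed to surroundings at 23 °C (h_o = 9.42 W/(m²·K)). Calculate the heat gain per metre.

Treat each layer as a resistance in series:
  R'_conv,in = 1/(2πr h) = 1/(2π·0.0108·1780) = 0.008279 m·K/W
  R'_aluminium = ln(0.0129/0.0108)/(2πk) = 0.1777/(2π·216) = 1.309×10^-4 m·K/W
  R'_fibreglass batt = ln(0.0254/0.0129)/(2πk) = 0.6775/(2π·0.0358) = 3.012 m·K/W
  R'_conv,out = 1/(2πr h) = 1/(2π·0.0254·9.42) = 0.6652 m·K/W
ΣR = 0.008279 + 1.309×10^-4 + 3.012 + 0.6652 = 3.686 m·K/W
Q' = ΔT/ΣR = (5.36 °C − 23 °C)/3.686 = -4.79 W/m
(Negative Q' ⇒ heat flows inward; heat gain = 4.79 W/m.)

Q' = 4.79 W/m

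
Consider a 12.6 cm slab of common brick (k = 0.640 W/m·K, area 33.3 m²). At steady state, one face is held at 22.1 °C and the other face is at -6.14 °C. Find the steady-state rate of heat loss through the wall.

Q = 4780 W

Q = kA·ΔT/L = 0.640 × 33.3 × |22.1 °C − -6.14 °C| / 0.126 = 4780 W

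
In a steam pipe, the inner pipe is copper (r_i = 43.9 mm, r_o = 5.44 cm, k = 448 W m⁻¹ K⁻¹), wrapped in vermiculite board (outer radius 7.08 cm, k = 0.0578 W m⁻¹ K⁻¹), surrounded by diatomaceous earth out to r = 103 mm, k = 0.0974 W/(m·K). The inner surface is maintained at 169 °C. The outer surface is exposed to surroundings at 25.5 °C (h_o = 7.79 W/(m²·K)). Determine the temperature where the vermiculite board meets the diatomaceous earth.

T = 101 °C

Treat each layer as a resistance in series:
  R'_copper = ln(0.0544/0.0439)/(2πk) = 0.2144/(2π·448) = 7.618×10^-5 m·K/W
  R'_vermiculite board = ln(0.0708/0.0544)/(2πk) = 0.2635/(2π·0.0578) = 0.7255 m·K/W
  R'_diatomaceous earth = ln(0.103/0.0708)/(2πk) = 0.3749/(2π·0.0974) = 0.6126 m·K/W
  R'_conv,out = 1/(2πr h) = 1/(2π·0.103·7.79) = 0.1984 m·K/W
ΣR = 7.618×10^-5 + 0.7255 + 0.6126 + 0.1984 = 1.537 m·K/W
Q' = ΔT/ΣR = (169 °C − 25.5 °C)/1.537 = 93.36 W/m
From the inner boundary to the vermiculite board/diatomaceous earth interface, ΣR_partial = 0.7256 m·K/W.
T_interface = T_in − Q'·ΣR_partial = 169 °C − (93.36)(0.7256) = 101 °C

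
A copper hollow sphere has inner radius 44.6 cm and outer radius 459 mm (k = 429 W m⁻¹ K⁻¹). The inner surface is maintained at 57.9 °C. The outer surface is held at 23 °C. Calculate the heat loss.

Q = 4πk·ΔT/(1/r₁ − 1/r₂) = 4π × 429 × 34.9 / (1/0.446 − 1/0.459) = 2.96×10^6 W

Q = 2960 kW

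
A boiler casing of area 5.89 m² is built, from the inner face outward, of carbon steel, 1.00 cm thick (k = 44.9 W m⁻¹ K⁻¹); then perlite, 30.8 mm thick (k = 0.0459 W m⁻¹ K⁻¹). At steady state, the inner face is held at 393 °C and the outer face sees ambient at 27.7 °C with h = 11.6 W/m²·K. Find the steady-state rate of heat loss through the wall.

Treat each layer as a resistance in series:
  R_carbon steel = L/(kA) = 0.0100/(44.9·5.89) = 3.781×10^-5 K/W
  R_perlite = L/(kA) = 0.0308/(0.0459·5.89) = 0.1139 K/W
  R_conv,out = 1/(hA) = 1/(11.6·5.89) = 0.01464 K/W
ΣR = 3.781×10^-5 + 0.1139 + 0.01464 = 0.1286 K/W
Q = ΔT/ΣR = (393 °C − 27.7 °C)/0.1286 = 2840 W

Q = 2.84 kW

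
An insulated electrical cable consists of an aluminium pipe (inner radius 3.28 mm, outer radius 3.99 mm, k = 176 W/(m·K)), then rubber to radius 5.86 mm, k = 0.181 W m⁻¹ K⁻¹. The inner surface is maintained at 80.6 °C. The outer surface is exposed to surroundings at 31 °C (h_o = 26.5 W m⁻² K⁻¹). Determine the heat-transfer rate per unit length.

Treat each layer as a resistance in series:
  R'_aluminium = ln(0.00399/0.00328)/(2πk) = 0.1959/(2π·176) = 1.772×10^-4 m·K/W
  R'_rubber = ln(0.00586/0.00399)/(2πk) = 0.3844/(2π·0.181) = 0.3380 m·K/W
  R'_conv,out = 1/(2πr h) = 1/(2π·0.00586·26.5) = 1.025 m·K/W
ΣR = 1.772×10^-4 + 0.3380 + 1.025 = 1.363 m·K/W
Q' = ΔT/ΣR = (80.6 °C − 31 °C)/1.363 = 36.4 W/m

Q' = 36.4 W/m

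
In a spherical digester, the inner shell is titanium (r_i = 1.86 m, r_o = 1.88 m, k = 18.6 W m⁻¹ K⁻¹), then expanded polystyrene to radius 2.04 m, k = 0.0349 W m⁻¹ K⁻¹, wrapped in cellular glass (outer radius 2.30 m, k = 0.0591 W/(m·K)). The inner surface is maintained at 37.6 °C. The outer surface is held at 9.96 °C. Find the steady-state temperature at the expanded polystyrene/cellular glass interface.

Series thermal resistances, inner to outer:
  R_titanium = (1/1.86 − 1/1.88)/(4πk) = 0.005720/(4π·18.6) = 2.447×10^-5 K/W
  R_expanded polystyrene = (1/1.88 − 1/2.04)/(4πk) = 0.04172/(4π·0.0349) = 0.09513 K/W
  R_cellular glass = (1/2.04 − 1/2.30)/(4πk) = 0.05541/(4π·0.0591) = 0.07461 K/W
ΣR = 2.447×10^-5 + 0.09513 + 0.07461 = 0.1698 K/W
Q = ΔT/ΣR = (37.6 °C − 9.96 °C)/0.1698 = 162.8 W
From the inner boundary to the expanded polystyrene/cellular glass interface, ΣR_partial = 0.09515 K/W.
T_interface = T_in − Q·ΣR_partial = 37.6 °C − (162.8)(0.09515) = 22.1 °C

T = 22.1 °C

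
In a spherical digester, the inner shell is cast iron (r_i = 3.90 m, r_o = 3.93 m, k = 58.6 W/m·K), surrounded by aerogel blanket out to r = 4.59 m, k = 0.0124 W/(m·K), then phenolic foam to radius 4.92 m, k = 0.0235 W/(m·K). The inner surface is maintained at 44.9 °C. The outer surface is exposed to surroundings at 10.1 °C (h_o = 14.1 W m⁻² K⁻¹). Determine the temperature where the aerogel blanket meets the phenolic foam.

Resistance network (inner→outer):
  R_cast iron = (1/3.90 − 1/3.93)/(4πk) = 0.001957/(4π·58.6) = 2.658×10^-6 K/W
  R_aerogel blanket = (1/3.93 − 1/4.59)/(4πk) = 0.03659/(4π·0.0124) = 0.2348 K/W
  R_phenolic foam = (1/4.59 − 1/4.92)/(4πk) = 0.01461/(4π·0.0235) = 0.04948 K/W
  R_conv,out = 1/(4πr²h) = 1/(4π·4.92²·14.1) = 2.332×10^-4 K/W
ΣR = 2.658×10^-6 + 0.2348 + 0.04948 + 2.332×10^-4 = 0.2845 K/W
Q = ΔT/ΣR = (44.9 °C − 10.1 °C)/0.2845 = 122.3 W
From the inner boundary to the aerogel blanket/phenolic foam interface, ΣR_partial = 0.2348 K/W.
T_interface = T_in − Q·ΣR_partial = 44.9 °C − (122.3)(0.2348) = 16.2 °C

T = 16.2 °C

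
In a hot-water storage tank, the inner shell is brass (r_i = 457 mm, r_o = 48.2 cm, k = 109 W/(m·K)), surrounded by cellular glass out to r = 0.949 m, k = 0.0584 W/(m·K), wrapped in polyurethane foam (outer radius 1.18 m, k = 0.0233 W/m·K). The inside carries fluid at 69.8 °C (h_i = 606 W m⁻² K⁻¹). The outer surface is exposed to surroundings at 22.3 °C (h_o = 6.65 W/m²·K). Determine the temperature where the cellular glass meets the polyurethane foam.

T = 38.4 °C

Resistance network (inner→outer):
  R_conv,in = 1/(4πr²h) = 1/(4π·0.457²·606) = 6.288×10^-4 K/W
  R_brass = (1/0.457 − 1/0.482)/(4πk) = 0.1135/(4π·109) = 8.286×10^-5 K/W
  R_cellular glass = (1/0.482 − 1/0.949)/(4πk) = 1.021/(4π·0.0584) = 1.391 K/W
  R_polyurethane foam = (1/0.949 − 1/1.18)/(4πk) = 0.2063/(4π·0.0233) = 0.7045 K/W
  R_conv,out = 1/(4πr²h) = 1/(4π·1.18²·6.65) = 0.008594 K/W
ΣR = 6.288×10^-4 + 8.286×10^-5 + 1.391 + 0.7045 + 0.008594 = 2.105 K/W
Q = ΔT/ΣR = (69.8 °C − 22.3 °C)/2.105 = 22.57 W
From the inner boundary to the cellular glass/polyurethane foam interface, ΣR_partial = 1.392 K/W.
T_interface = T_in − Q·ΣR_partial = 69.8 °C − (22.57)(1.392) = 38.4 °C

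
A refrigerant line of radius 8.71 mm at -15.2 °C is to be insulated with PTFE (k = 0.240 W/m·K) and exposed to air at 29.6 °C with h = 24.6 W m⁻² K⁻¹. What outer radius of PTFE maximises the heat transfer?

For a cylinder, r_cr = k_ins/h = 0.240/24.6 = 0.00976 m = 0.976 cm

r_cr = 0.976 cm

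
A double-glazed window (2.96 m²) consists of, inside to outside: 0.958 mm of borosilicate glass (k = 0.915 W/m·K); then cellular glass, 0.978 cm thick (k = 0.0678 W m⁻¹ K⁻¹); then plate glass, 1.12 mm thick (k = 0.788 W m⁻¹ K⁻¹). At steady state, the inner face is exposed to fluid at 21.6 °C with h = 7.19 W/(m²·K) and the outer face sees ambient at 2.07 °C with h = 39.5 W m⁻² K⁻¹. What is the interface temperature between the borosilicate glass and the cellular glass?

Resistance network (inner→outer):
  R_conv,in = 1/(hA) = 1/(7.19·2.96) = 0.04699 K/W
  R_borosilicate glass = L/(kA) = 9.58×10^-4/(0.915·2.96) = 3.537×10^-4 K/W
  R_cellular glass = L/(kA) = 0.00978/(0.0678·2.96) = 0.04873 K/W
  R_plate glass = L/(kA) = 0.00112/(0.788·2.96) = 4.802×10^-4 K/W
  R_conv,out = 1/(hA) = 1/(39.5·2.96) = 0.008553 K/W
ΣR = 0.04699 + 3.537×10^-4 + 0.04873 + 4.802×10^-4 + 0.008553 = 0.1051 K/W
Q = ΔT/ΣR = (21.6 °C − 2.07 °C)/0.1051 = 185.8 W
From the inner boundary to the borosilicate glass/cellular glass interface, ΣR_partial = 0.04734 K/W.
T_interface = T_in − Q·ΣR_partial = 21.6 °C − (185.8)(0.04734) = 12.8 °C

T = 12.8 °C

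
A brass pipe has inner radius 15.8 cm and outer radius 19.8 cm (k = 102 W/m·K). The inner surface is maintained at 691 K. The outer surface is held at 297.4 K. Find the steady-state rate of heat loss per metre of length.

Q' = 2πk·ΔT/ln(r₂/r₁) = 2π × 102 × 393.6 / ln(0.198/0.158) = 1.12×10^6 W/m

Q' = 1.12×10^6 W/m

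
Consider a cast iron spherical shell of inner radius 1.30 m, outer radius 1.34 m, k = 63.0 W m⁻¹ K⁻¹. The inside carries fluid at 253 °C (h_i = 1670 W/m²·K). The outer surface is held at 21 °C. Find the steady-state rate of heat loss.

Q = 4060 kW

Treat each layer as a resistance in series:
  R_conv,in = 1/(4πr²h) = 1/(4π·1.30²·1670) = 2.820×10^-5 K/W
  R_cast iron = (1/1.30 − 1/1.34)/(4πk) = 0.02296/(4π·63.0) = 2.900×10^-5 K/W
ΣR = 2.820×10^-5 + 2.900×10^-5 = 5.720×10^-5 K/W
Q = ΔT/ΣR = (253 °C − 21 °C)/5.720×10^-5 = 4.06×10^6 W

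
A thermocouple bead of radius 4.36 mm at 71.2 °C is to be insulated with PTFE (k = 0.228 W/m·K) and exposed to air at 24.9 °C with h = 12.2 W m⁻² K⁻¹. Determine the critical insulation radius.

For a sphere, r_cr = 2k_ins/h = 2·0.228/12.2 = 0.0374 m = 3.74 cm

r_cr = 3.74 cm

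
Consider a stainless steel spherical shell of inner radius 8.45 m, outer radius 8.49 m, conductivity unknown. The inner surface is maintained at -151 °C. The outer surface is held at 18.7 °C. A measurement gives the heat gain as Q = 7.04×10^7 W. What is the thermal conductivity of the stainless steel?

ΣR = ΔT/Q = |-151 − 18.7|/7.04×10^7 = 2.411×10^-6 K/W
(1/r₁−1/r₂)/(4πk) = 2.411×10^-6 ⇒ k = 5.576×10^-4/(4π·2.411×10^-6) = 18.4 W/m·K

k = 18.4 W/m·K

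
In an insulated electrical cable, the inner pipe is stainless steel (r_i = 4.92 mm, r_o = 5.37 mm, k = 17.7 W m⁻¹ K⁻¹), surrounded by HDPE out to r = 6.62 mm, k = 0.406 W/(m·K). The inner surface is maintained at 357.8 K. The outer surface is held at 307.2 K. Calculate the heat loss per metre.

Series thermal resistances, inner to outer:
  R'_stainless steel = ln(0.00537/0.00492)/(2πk) = 0.08752/(2π·17.7) = 7.870×10^-4 m·K/W
  R'_HDPE = ln(0.00662/0.00537)/(2πk) = 0.2093/(2π·0.406) = 0.08203 m·K/W
ΣR = 7.870×10^-4 + 0.08203 = 0.08282 m·K/W
Q' = ΔT/ΣR = (357.8 K − 307.2 K)/0.08282 = 611 W/m

Q' = 611 W/m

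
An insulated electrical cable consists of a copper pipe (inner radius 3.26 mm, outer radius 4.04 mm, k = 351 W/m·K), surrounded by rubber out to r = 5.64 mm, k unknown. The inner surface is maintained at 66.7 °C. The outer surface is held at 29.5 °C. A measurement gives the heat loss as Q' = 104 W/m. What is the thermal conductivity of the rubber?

ΣR = ΔT/Q' = |66.7 − 29.5|/104 = 0.3577 m·K/W
Known resistances:
  R'_copper = ln(0.00404/0.00326)/(2πk) = 0.2145/(2π·351) = 9.727×10^-5 m·K/W
R_rubber = ΣR − ΣR_known = 0.3577 − 9.727×10^-5 = 0.3576 m·K/W
ln(r₂/r₁)/(2πk) = 0.3576 ⇒ k = 0.3336/(2π·0.3576) = 0.148 W/m·K

k = 0.148 W/m·K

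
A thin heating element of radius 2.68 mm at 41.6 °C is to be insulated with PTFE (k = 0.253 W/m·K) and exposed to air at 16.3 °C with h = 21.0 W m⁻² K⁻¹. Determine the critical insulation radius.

For a cylinder, r_cr = k_ins/h = 0.253/21.0 = 0.0120 m = 1.20 cm

r_cr = 1.20 cm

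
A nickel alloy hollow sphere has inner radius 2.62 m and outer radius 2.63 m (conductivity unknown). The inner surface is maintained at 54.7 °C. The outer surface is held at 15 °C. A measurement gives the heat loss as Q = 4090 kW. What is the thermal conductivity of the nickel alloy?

ΣR = ΔT/Q = |54.7 − 15|/4.09×10^6 = 9.707×10^-6 K/W
(1/r₁−1/r₂)/(4πk) = 9.707×10^-6 ⇒ k = 0.001451/(4π·9.707×10^-6) = 11.9 W/m·K

k = 11.9 W/m·K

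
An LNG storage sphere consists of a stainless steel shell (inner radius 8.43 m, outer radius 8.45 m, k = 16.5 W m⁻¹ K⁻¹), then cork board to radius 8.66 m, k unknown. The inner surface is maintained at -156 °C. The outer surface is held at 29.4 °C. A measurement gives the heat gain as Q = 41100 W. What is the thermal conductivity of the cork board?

k = 0.0506 W/m·K

ΣR = ΔT/Q = |-156 − 29.4|/41100 = 0.004511 K/W
Known resistances:
  R_stainless steel = (1/8.43 − 1/8.45)/(4πk) = 2.808×10^-4/(4π·16.5) = 1.354×10^-6 K/W
R_cork board = ΣR − ΣR_known = 0.004511 − 1.354×10^-6 = 0.004510 K/W
(1/r₁−1/r₂)/(4πk) = 0.004510 ⇒ k = 0.002870/(4π·0.004510) = 0.0506 W/m·K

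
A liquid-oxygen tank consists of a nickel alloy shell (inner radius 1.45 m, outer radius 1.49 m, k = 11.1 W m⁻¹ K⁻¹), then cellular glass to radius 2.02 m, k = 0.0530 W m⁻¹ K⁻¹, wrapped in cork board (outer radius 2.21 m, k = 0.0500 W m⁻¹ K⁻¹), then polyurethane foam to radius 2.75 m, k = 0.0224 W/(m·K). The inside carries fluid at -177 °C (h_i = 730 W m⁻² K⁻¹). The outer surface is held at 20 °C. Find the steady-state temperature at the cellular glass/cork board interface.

T = -96.6 °C

Treat each layer as a resistance in series:
  R_conv,in = 1/(4πr²h) = 1/(4π·1.45²·730) = 5.185×10^-5 K/W
  R_nickel alloy = (1/1.45 − 1/1.49)/(4πk) = 0.01851/(4π·11.1) = 1.327×10^-4 K/W
  R_cellular glass = (1/1.49 − 1/2.02)/(4πk) = 0.1761/(4π·0.0530) = 0.2644 K/W
  R_cork board = (1/2.02 − 1/2.21)/(4πk) = 0.04256/(4π·0.0500) = 0.06774 K/W
  R_polyurethane foam = (1/2.21 − 1/2.75)/(4πk) = 0.08885/(4π·0.0224) = 0.3157 K/W
ΣR = 5.185×10^-5 + 1.327×10^-4 + 0.2644 + 0.06774 + 0.3157 = 0.6480 K/W
Q = ΔT/ΣR = (-177 °C − 20 °C)/0.6480 = -304.0 W
From the inner boundary to the cellular glass/cork board interface, ΣR_partial = 0.2646 K/W.
T_interface = T_in − Q·ΣR_partial = -177 °C − (-304.0)(0.2646) = -96.6 °C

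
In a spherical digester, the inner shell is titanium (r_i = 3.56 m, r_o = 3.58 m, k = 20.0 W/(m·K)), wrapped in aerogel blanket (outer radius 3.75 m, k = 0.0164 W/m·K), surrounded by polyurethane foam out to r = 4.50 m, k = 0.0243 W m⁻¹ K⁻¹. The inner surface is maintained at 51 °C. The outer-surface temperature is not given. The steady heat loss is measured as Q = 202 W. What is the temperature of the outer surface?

T_out = 9.19 °C

Sum the resistances:
  R_titanium = (1/3.56 − 1/3.58)/(4πk) = 0.001569/(4π·20.0) = 6.244×10^-6 K/W
  R_aerogel blanket = (1/3.58 − 1/3.75)/(4πk) = 0.01266/(4π·0.0164) = 0.06144 K/W
  R_polyurethane foam = (1/3.75 − 1/4.50)/(4πk) = 0.04444/(4π·0.0243) = 0.1455 K/W
ΣR = 0.2070 K/W
ΔT = Q·ΣR = 202 × 0.2070 = 41.81 K
Heat flows outward, so T_out = T_in − ΔT = 51 − 41.81 = 9.19 °C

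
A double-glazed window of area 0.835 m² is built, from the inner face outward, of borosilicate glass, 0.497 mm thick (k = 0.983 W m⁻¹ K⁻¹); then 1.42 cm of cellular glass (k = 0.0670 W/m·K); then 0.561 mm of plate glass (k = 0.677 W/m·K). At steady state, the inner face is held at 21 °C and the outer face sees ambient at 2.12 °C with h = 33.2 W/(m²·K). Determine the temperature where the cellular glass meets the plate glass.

T = 4.52 °C

Series thermal resistances, inner to outer:
  R_borosilicate glass = L/(kA) = 4.97×10^-4/(0.983·0.835) = 6.055×10^-4 K/W
  R_cellular glass = L/(kA) = 0.0142/(0.0670·0.835) = 0.2538 K/W
  R_plate glass = L/(kA) = 5.61×10^-4/(0.677·0.835) = 9.924×10^-4 K/W
  R_conv,out = 1/(hA) = 1/(33.2·0.835) = 0.03607 K/W
ΣR = 6.055×10^-4 + 0.2538 + 9.924×10^-4 + 0.03607 = 0.2915 K/W
Q = ΔT/ΣR = (21 °C − 2.12 °C)/0.2915 = 64.77 W
From the inner boundary to the cellular glass/plate glass interface, ΣR_partial = 0.2544 K/W.
T_interface = T_in − Q·ΣR_partial = 21 °C − (64.77)(0.2544) = 4.52 °C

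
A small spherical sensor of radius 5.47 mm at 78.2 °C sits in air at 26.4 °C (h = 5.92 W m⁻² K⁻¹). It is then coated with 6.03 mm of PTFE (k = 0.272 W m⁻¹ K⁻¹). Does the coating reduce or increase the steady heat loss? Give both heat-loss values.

Critical radius for a sphere: r_cr = 2k/h = 0.0919 m = 9.19 cm.
Outer radius after coating: r₂ = 0.00547 + 0.00603 = 0.01150 m.
Since r₁ < r_cr and r₂ ≤ r_cr, the coating moves toward the maximum at r_cr — heat loss rises.
Bare: R = 1/(4πr₁²h) = 449.3 K/W; Q = 51.8/449.3 = 0.115 W.
Coated: R = R_cond + R_conv = 129.7 K/W; Q = 51.8/129.7 = 0.399 W.

increases: 0.115 → 0.399 W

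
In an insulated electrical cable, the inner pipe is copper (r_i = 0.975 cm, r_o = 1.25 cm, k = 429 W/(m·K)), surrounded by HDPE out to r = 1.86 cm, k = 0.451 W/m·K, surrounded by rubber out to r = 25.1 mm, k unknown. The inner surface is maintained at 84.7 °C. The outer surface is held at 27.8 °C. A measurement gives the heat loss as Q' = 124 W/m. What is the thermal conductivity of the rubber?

k = 0.150 W/m·K

ΣR = ΔT/Q' = |84.7 − 27.8|/124 = 0.4589 m·K/W
Known resistances:
  R'_copper = ln(0.0125/0.00975)/(2πk) = 0.2485/(2π·429) = 9.218×10^-5 m·K/W
  R'_HDPE = ln(0.0186/0.0125)/(2πk) = 0.3974/(2π·0.451) = 0.1403 m·K/W
R_rubber = ΣR − ΣR_known = 0.4589 − 0.1404 = 0.3185 m·K/W
ln(r₂/r₁)/(2πk) = 0.3185 ⇒ k = 0.2997/(2π·0.3185) = 0.150 W/m·K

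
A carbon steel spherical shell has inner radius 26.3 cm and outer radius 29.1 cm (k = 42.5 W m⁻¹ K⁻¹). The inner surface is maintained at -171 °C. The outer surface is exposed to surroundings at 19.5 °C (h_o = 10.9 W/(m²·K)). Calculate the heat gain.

Treat each layer as a resistance in series:
  R_carbon steel = (1/0.263 − 1/0.291)/(4πk) = 0.3659/(4π·42.5) = 6.850×10^-4 K/W
  R_conv,out = 1/(4πr²h) = 1/(4π·0.291²·10.9) = 0.08621 K/W
ΣR = 6.850×10^-4 + 0.08621 = 0.08690 K/W
Q = ΔT/ΣR = (-171 °C − 19.5 °C)/0.08690 = -2190 W
(Negative Q ⇒ heat flows inward; heat gain = 2190 W.)

Q = 2.19 kW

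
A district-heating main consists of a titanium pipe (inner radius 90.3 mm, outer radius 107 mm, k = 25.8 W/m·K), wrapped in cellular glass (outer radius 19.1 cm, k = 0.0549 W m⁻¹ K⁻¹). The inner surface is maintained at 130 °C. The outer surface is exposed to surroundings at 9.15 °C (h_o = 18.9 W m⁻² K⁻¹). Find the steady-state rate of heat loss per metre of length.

Q' = 70.1 W/m

Series thermal resistances, inner to outer:
  R'_titanium = ln(0.107/0.0903)/(2πk) = 0.1697/(2π·25.8) = 0.001047 m·K/W
  R'_cellular glass = ln(0.191/0.107)/(2πk) = 0.5794/(2π·0.0549) = 1.680 m·K/W
  R'_conv,out = 1/(2πr h) = 1/(2π·0.191·18.9) = 0.04409 m·K/W
ΣR = 0.001047 + 1.680 + 0.04409 = 1.725 m·K/W
Q' = ΔT/ΣR = (130 °C − 9.15 °C)/1.725 = 70.1 W/m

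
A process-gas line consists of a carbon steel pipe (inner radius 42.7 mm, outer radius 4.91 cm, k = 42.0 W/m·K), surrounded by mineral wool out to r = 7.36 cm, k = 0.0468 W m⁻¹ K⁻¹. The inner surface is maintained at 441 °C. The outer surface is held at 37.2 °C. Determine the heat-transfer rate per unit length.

Q' = 293 W/m

Resistance network (inner→outer):
  R'_carbon steel = ln(0.0491/0.0427)/(2πk) = 0.1397/(2π·42.0) = 5.292×10^-4 m·K/W
  R'_mineral wool = ln(0.0736/0.0491)/(2πk) = 0.4048/(2π·0.0468) = 1.377 m·K/W
ΣR = 5.292×10^-4 + 1.377 = 1.378 m·K/W
Q' = ΔT/ΣR = (441 °C − 37.2 °C)/1.378 = 293 W/m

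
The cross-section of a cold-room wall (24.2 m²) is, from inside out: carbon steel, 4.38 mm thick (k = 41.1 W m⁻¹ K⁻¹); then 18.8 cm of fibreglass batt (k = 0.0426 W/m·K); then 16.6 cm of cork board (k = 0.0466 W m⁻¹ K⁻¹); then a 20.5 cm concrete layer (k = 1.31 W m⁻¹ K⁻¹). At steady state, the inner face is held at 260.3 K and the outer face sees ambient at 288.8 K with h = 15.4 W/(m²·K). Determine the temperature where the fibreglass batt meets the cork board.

T = 275.64 K

Series thermal resistances, inner to outer:
  R_carbon steel = L/(kA) = 0.00438/(41.1·24.2) = 4.404×10^-6 K/W
  R_fibreglass batt = L/(kA) = 0.188/(0.0426·24.2) = 0.1824 K/W
  R_cork board = L/(kA) = 0.166/(0.0466·24.2) = 0.1472 K/W
  R_concrete = L/(kA) = 0.205/(1.31·24.2) = 0.006466 K/W
  R_conv,out = 1/(hA) = 1/(15.4·24.2) = 0.002683 K/W
ΣR = 4.404×10^-6 + 0.1824 + 0.1472 + 0.006466 + 0.002683 = 0.3388 K/W
Q = ΔT/ΣR = (260.3 K − 288.8 K)/0.3388 = -84.12 W
From the inner boundary to the fibreglass batt/cork board interface, ΣR_partial = 0.1824 K/W.
T_interface = T_in − Q·ΣR_partial = 260.3 K − (-84.12)(0.1824) = 275.64 K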